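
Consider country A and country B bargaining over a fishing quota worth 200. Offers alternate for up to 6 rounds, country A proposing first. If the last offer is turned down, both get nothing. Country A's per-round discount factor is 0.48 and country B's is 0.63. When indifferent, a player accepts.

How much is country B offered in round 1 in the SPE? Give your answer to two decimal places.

96.86

Round 6 (country B proposes): country A will accept anything ≥ 0, so country B offers 0 and keeps 200.
Round 5 (country A proposes): country B can get 200 next round, worth 0.63 × 200 = 126 now. Country A offers 126 and keeps 200 − 126 = 74.
Round 4 (country B proposes): country A can get 74 next round, worth 0.48 × 74 = 35.52 now. Country B offers 35.52 and keeps 200 − 35.52 = 164.48.
Round 3 (country A proposes): country B can get 164.48 next round, worth 0.63 × 164.48 = 103.6224 now. Country A offers 103.6224 and keeps 200 − 103.6224 = 96.3776.
Round 2 (country B proposes): country A can get 96.3776 next round, worth 0.48 × 96.3776 = 46.261248 now, so country B offers 46.261248, keeping 153.738752.
Round 1 (country A proposes): country B can get 153.738752 next round, worth 0.63 × 153.738752 = 96.85541376 now, so country A offers 96.85541376, keeping 103.14458624.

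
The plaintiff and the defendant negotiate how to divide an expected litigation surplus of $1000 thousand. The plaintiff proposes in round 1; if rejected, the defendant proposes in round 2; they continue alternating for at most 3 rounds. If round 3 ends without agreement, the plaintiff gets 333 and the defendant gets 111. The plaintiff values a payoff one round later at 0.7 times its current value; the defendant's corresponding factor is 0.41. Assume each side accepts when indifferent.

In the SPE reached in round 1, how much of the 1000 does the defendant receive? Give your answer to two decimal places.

Solve by backward induction from round 3.
Round 3 (the plaintiff proposes): the defendant gets 111 if talks fail, so the plaintiff offers 111 and keeps 889.
Round 2 (the defendant proposes): the plaintiff can get 889 next round, worth 0.7 × 889 = 622.3 now; the defendant offers that and keeps 377.7.
Round 1 (the plaintiff proposes): the defendant can get 377.7 next round, worth 0.41 × 377.7 = 154.857 now. The plaintiff offers 154.857 and keeps 1000 − 154.857 = 845.143.

154.86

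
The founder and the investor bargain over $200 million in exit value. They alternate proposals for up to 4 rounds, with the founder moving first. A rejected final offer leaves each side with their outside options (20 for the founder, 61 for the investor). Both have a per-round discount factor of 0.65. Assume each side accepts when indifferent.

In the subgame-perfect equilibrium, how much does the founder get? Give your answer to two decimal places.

105.07

Round 4 (the investor proposes): the founder gets 20 if talks fail, so the investor offers 20 and keeps 180.
Round 3 (the founder proposes): the investor can get 180 next round, worth 0.65 × 180 = 117 now; the founder offers that and keeps 83.
Round 2 (the investor proposes): the founder can get 83 next round, worth 0.65 × 83 = 53.95 now, so the investor offers 53.95, keeping 146.05.
Round 1 (the founder proposes): the investor can get 146.05 next round, worth 0.65 × 146.05 = 94.9325 now. The founder offers 94.9325 and keeps 200 − 94.9325 = 105.0675.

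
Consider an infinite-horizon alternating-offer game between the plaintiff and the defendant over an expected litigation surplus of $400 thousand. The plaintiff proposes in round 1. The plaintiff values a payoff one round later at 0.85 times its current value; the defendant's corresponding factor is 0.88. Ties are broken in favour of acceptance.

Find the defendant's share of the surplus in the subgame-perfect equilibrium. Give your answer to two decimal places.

209.52

Let x be the plaintiff's share when the plaintiff proposes and y be the defendant's share when the defendant proposes.
The defendant accepts iff offered ≥ 0.88·y, so x = 400 − 0.88y. Symmetrically y = 400 − 0.85x.
Substituting: x = 400 − 0.88(400 − 0.85x), giving x(1 − 0.85·0.88) = 400(1 − 0.88).
So x = 400 × 0.12 / 0.252 ≈ 190.4762, and the defendant receives 400 − x ≈ 209.5238.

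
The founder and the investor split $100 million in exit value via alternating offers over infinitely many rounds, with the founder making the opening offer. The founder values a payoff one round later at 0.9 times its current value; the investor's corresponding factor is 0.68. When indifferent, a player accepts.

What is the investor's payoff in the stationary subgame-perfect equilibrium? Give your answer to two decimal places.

In a stationary SPE each proposer offers the other exactly their discounted continuation value.
If the founder keeps x when proposing and the investor keeps y when proposing, then x = 100 − 0.68y and y = 100 − 0.9x.
Solving: x = 100(1 − 0.68) / (1 − 0.9·0.68) = 32 / 0.388 ≈ 82.4742.
The investor gets 100 − 82.4742 ≈ 17.5258.

17.53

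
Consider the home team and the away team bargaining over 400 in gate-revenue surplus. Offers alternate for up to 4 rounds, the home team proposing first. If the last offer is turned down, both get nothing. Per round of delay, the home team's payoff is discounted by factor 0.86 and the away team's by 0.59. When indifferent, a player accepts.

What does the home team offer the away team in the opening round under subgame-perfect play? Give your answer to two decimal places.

152.79

By backward induction:
Round 4 (the away team proposes): the home team will accept anything ≥ 0, so the away team offers 0 and keeps 400.
Round 3 (the home team proposes): the away team can get 400 next round, worth 0.59 × 400 = 236 now; the home team offers that and keeps 164.
Round 2 (the away team proposes): the home team can get 164 next round, worth 0.86 × 164 = 141.04 now. The away team offers 141.04 and keeps 400 − 141.04 = 258.96.
Round 1 (the home team proposes): the away team can get 258.96 next round, worth 0.59 × 258.96 = 152.7864 now; the home team offers that and keeps 247.2136.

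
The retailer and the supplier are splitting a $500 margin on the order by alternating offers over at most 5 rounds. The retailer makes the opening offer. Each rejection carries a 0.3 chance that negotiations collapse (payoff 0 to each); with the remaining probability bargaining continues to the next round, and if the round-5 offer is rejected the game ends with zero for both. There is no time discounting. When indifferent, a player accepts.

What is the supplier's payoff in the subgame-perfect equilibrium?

Round 5 (the retailer proposes): the supplier will accept anything ≥ 0, so the retailer offers 0 and keeps 500.
Round 4 (the supplier proposes): rejecting gives the retailer an expected 0.7 × 500 = 350; the supplier offers that and keeps 150.
Round 3 (the retailer proposes): rejecting gives the supplier an expected 0.7 × 150 = 105, so the retailer offers 105, keeping 395.
Round 2 (the supplier proposes): rejecting gives the retailer an expected 0.7 × 395 = 276.5; the supplier offers that and keeps 223.5.
Round 1 (the retailer proposes): rejecting gives the supplier an expected 0.7 × 223.5 = 156.45. The retailer offers 156.45 and keeps 500 − 156.45 = 343.55.

156.45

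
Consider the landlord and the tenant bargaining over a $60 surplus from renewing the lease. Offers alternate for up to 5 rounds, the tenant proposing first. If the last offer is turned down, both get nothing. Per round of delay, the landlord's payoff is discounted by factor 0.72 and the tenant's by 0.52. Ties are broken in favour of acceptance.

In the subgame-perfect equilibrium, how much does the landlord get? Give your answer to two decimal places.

Work backward from the last round.
Round 5 (the tenant proposes): the landlord will accept anything ≥ 0, so the tenant offers 0 and keeps 60.
Round 4 (the landlord proposes): the tenant can get 60 next round, worth 0.52 × 60 = 31.2 now, so the landlord offers 31.2, keeping 28.8.
Round 3 (the tenant proposes): the landlord can get 28.8 next round, worth 0.72 × 28.8 = 20.736 now; the tenant offers that and keeps 39.264.
Round 2 (the landlord proposes): the tenant can get 39.264 next round, worth 0.52 × 39.264 = 20.41728 now, so the landlord offers 20.41728, keeping 39.58272.
Round 1 (the tenant proposes): the landlord can get 39.58272 next round, worth 0.72 × 39.58272 = 28.4995584 now; the tenant offers that and keeps 31.5004416.

28.50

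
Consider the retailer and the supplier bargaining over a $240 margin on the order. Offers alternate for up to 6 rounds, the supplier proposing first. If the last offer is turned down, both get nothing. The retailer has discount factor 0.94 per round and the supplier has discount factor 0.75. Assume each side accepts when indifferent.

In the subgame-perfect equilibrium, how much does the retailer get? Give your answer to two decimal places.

208.29

Work backward from the last round.
Round 6 (the retailer proposes): the supplier will accept anything ≥ 0, so the retailer offers 0 and keeps 240.
Round 5 (the supplier proposes): the retailer can get 240 next round, worth 0.94 × 240 = 225.6 now. The supplier offers 225.6 and keeps 240 − 225.6 = 14.4.
Round 4 (the retailer proposes): the supplier can get 14.4 next round, worth 0.75 × 14.4 = 10.8 now, so the retailer offers 10.8, keeping 229.2.
Round 3 (the supplier proposes): the retailer can get 229.2 next round, worth 0.94 × 229.2 = 215.448 now. The supplier offers 215.448 and keeps 240 − 215.448 = 24.552.
Round 2 (the retailer proposes): the supplier can get 24.552 next round, worth 0.75 × 24.552 = 18.414 now; the retailer offers that and keeps 221.586.
Round 1 (the supplier proposes): the retailer can get 221.586 next round, worth 0.94 × 221.586 = 208.29084 now, so the supplier offers 208.29084, keeping 31.70916.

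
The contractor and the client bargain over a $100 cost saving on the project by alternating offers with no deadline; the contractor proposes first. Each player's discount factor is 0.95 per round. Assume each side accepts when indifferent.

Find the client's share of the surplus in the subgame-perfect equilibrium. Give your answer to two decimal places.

Let x be the contractor's share when the contractor proposes and y be the client's share when the client proposes.
The client accepts iff offered ≥ 0.95·y, so x = 100 − 0.95y. Symmetrically y = 100 − 0.95x.
Substituting: x = 100 − 0.95(100 − 0.95x), giving x(1 − 0.95·0.95) = 100(1 − 0.95).
So x = 100 × 0.05 / 0.0975 ≈ 51.2821, and the client receives 100 − x ≈ 48.7179.

48.72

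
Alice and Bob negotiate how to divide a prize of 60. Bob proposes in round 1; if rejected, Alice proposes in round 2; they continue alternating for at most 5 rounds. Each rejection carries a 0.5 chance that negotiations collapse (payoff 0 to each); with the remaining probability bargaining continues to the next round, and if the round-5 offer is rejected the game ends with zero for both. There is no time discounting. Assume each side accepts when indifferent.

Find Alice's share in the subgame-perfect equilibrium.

By backward induction:
Round 5 (Bob proposes): rejection yields 0 for Alice; Bob offers 0 and keeps 60.
Round 4 (Alice proposes): rejecting gives Bob an expected 0.5 × 60 = 30; Alice offers that and keeps 30.
Round 3 (Bob proposes): rejecting gives Alice an expected 0.5 × 30 = 15; Bob offers that and keeps 45.
Round 2 (Alice proposes): rejecting gives Bob an expected 0.5 × 45 = 22.5, so Alice offers 22.5, keeping 37.5.
Round 1 (Bob proposes): rejecting gives Alice an expected 0.5 × 37.5 = 18.75; Bob offers that and keeps 41.25.

18.75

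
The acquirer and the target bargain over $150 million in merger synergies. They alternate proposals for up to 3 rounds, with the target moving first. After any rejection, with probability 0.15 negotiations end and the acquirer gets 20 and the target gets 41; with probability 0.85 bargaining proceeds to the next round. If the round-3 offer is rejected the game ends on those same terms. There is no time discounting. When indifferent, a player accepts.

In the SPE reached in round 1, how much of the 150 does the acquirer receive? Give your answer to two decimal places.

Round 3 (the target proposes): the acquirer gets 20 if talks fail, so the target offers 20 and keeps 130.
Round 2 (the acquirer proposes): rejecting gives the target an expected 0.85 × 130 + 0.15 × 41 = 116.65; the acquirer offers that and keeps 33.35.
Round 1 (the target proposes): rejecting gives the acquirer an expected 0.85 × 33.35 + 0.15 × 20 = 31.3475; the target offers that and keeps 118.6525.

31.35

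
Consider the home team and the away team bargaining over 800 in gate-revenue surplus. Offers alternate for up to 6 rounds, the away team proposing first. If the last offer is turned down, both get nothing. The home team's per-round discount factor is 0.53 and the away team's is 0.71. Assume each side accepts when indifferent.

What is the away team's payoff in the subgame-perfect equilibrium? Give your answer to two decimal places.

Work backward from the last round.
Round 6 (the home team proposes): the away team will accept anything ≥ 0, so the home team offers 0 and keeps 800.
Round 5 (the away team proposes): the home team can get 800 next round, worth 0.53 × 800 = 424 now; the away team offers that and keeps 376.
Round 4 (the home team proposes): the away team can get 376 next round, worth 0.71 × 376 = 266.96 now, so the home team offers 266.96, keeping 533.04.
Round 3 (the away team proposes): the home team can get 533.04 next round, worth 0.53 × 533.04 = 282.5112 now, so the away team offers 282.5112, keeping 517.4888.
Round 2 (the home team proposes): the away team can get 517.4888 next round, worth 0.71 × 517.4888 = 367.417048 now. The home team offers 367.417048 and keeps 800 − 367.417048 = 432.582952.
Round 1 (the away team proposes): the home team can get 432.582952 next round, worth 0.53 × 432.582952 = 229.26896456 now; the away team offers that and keeps 570.73103544.

570.73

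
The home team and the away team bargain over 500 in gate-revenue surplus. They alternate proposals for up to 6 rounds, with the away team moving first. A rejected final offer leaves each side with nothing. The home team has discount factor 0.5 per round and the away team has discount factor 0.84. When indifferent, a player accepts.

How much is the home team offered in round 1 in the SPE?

100.9

Work backward from the last round.
Round 6 (the home team proposes): rejection yields 0 for the away team; the home team offers 0 and keeps 500.
Round 5 (the away team proposes): the home team can get 500 next round, worth 0.5 × 500 = 250 now; the away team offers that and keeps 250.
Round 4 (the home team proposes): the away team can get 250 next round, worth 0.84 × 250 = 210 now. The home team offers 210 and keeps 500 − 210 = 290.
Round 3 (the away team proposes): the home team can get 290 next round, worth 0.5 × 290 = 145 now; the away team offers that and keeps 355.
Round 2 (the home team proposes): the away team can get 355 next round, worth 0.84 × 355 = 298.2 now, so the home team offers 298.2, keeping 201.8.
Round 1 (the away team proposes): the home team can get 201.8 next round, worth 0.5 × 201.8 = 100.9 now; the away team offers that and keeps 399.1.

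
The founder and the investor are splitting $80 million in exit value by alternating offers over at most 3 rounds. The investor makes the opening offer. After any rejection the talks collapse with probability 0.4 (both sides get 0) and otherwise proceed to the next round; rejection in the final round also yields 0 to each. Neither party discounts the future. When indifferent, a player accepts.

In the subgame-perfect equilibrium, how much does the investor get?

60.8

Round 3 (the investor proposes): the founder will accept anything ≥ 0, so the investor offers 0 and keeps 80.
Round 2 (the founder proposes): rejecting gives the investor an expected 0.6 × 80 = 48. The founder offers 48 and keeps 80 − 48 = 32.
Round 1 (the investor proposes): rejecting gives the founder an expected 0.6 × 32 = 19.2. The investor offers 19.2 and keeps 80 − 19.2 = 60.8.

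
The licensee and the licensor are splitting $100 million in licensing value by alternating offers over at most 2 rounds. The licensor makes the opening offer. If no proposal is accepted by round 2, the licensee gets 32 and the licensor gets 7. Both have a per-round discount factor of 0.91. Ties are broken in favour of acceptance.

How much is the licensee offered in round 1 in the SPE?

84.63

By backward induction:
Round 2 (the licensee proposes): the licensor gets 7 if talks fail, so the licensee offers 7 and keeps 93.
Round 1 (the licensor proposes): the licensee can get 93 next round, worth 0.91 × 93 = 84.63 now, so the licensor offers 84.63, keeping 15.37.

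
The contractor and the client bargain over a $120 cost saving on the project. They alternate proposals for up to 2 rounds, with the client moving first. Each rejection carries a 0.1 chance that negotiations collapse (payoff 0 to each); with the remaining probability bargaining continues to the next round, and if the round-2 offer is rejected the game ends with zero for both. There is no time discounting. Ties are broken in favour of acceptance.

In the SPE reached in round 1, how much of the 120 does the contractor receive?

108

Round 2 (the contractor proposes): the client will accept anything ≥ 0, so the contractor offers 0 and keeps 120.
Round 1 (the client proposes): rejecting gives the contractor an expected 0.9 × 120 = 108. The client offers 108 and keeps 120 − 108 = 12.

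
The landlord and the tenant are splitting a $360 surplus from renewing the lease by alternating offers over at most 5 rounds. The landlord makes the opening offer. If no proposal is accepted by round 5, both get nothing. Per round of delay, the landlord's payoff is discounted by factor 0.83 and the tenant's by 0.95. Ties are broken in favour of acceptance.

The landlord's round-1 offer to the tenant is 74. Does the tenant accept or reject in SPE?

Round 5 (the landlord proposes): the tenant will accept anything ≥ 0, so the landlord offers 0 and keeps 360.
Round 4 (the tenant proposes): the landlord can get 360 next round, worth 0.83 × 360 = 298.8 now, so the tenant offers 298.8, keeping 61.2.
Round 3 (the landlord proposes): the tenant can get 61.2 next round, worth 0.95 × 61.2 = 58.14 now; the landlord offers that and keeps 301.86.
Round 2 (the tenant proposes): the landlord can get 301.86 next round, worth 0.83 × 301.86 = 250.5438 now, so the tenant offers 250.5438, keeping 109.4562.
So by rejecting in round 1, the tenant gets 109.4562 next round, worth 0.95 × 109.4562 = 103.98339 now.
Offer 74 < 103.98339, so the tenant rejects.

Reject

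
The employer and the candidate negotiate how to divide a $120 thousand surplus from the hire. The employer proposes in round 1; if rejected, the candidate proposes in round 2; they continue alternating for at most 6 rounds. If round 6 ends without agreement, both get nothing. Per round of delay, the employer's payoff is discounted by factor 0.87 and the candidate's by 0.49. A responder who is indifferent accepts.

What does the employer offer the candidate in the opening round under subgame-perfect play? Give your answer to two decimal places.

Work backward from the last round.
Round 6 (the candidate proposes): rejection yields 0 for the employer; the candidate offers 0 and keeps 120.
Round 5 (the employer proposes): the candidate can get 120 next round, worth 0.49 × 120 = 58.8 now, so the employer offers 58.8, keeping 61.2.
Round 4 (the candidate proposes): the employer can get 61.2 next round, worth 0.87 × 61.2 = 53.244 now, so the candidate offers 53.244, keeping 66.756.
Round 3 (the employer proposes): the candidate can get 66.756 next round, worth 0.49 × 66.756 = 32.71044 now; the employer offers that and keeps 87.28956.
Round 2 (the candidate proposes): the employer can get 87.28956 next round, worth 0.87 × 87.28956 = 75.9419172 now; the candidate offers that and keeps 44.0580828.
Round 1 (the employer proposes): the candidate can get 44.0580828 next round, worth 0.49 × 44.0580828 = 21.588460572 now, so the employer offers 21.588460572, keeping 98.411539428.

21.59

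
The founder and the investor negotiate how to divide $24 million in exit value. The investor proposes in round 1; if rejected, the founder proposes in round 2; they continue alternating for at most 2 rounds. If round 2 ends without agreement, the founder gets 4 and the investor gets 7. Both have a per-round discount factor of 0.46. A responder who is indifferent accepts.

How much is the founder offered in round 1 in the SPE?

7.82

Round 2 (the founder proposes): the investor gets 7 if talks fail, so the founder offers 7 and keeps 17.
Round 1 (the investor proposes): the founder can get 17 next round, worth 0.46 × 17 = 7.82 now, so the investor offers 7.82, keeping 16.18.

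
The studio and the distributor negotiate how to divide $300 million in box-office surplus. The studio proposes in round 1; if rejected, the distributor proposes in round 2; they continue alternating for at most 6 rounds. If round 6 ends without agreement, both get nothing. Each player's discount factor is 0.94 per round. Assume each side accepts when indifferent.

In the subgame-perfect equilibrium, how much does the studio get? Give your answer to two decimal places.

47.96

Solve by backward induction from round 6.
Round 6 (the distributor proposes): the studio will accept anything ≥ 0, so the distributor offers 0 and keeps 300.
Round 5 (the studio proposes): the distributor can get 300 next round, worth 0.94 × 300 = 282 now; the studio offers that and keeps 18.
Round 4 (the distributor proposes): the studio can get 18 next round, worth 0.94 × 18 = 16.92 now, so the distributor offers 16.92, keeping 283.08.
Round 3 (the studio proposes): the distributor can get 283.08 next round, worth 0.94 × 283.08 = 266.0952 now; the studio offers that and keeps 33.9048.
Round 2 (the distributor proposes): the studio can get 33.9048 next round, worth 0.94 × 33.9048 = 31.870512 now, so the distributor offers 31.870512, keeping 268.129488.
Round 1 (the studio proposes): the distributor can get 268.129488 next round, worth 0.94 × 268.129488 = 252.04171872 now, so the studio offers 252.04171872, keeping 47.95828128.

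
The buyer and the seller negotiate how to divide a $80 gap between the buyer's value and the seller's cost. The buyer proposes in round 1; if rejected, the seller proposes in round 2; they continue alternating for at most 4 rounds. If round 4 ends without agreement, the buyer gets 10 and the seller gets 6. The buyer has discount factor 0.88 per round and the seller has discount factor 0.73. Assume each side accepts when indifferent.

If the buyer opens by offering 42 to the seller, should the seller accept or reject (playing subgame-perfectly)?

Accept

Work out the seller's continuation value if the offer is rejected.
Round 4 (the seller proposes): the buyer gets 10 if talks fail, so the seller offers 10 and keeps 70.
Round 3 (the buyer proposes): the seller can get 70 next round, worth 0.73 × 70 = 51.1 now; the buyer offers that and keeps 28.9.
Round 2 (the seller proposes): the buyer can get 28.9 next round, worth 0.88 × 28.9 = 25.432 now; the seller offers that and keeps 54.568.
So by rejecting in round 1, the seller gets 54.568 next round, worth 0.73 × 54.568 = 39.83464 now.
Offer 42 ≥ 39.83464, so the seller accepts.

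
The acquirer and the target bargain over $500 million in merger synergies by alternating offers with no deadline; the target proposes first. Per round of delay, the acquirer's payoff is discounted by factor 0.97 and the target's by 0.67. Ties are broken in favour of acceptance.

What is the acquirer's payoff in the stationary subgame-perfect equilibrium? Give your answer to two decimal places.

457.16

When the target proposes, the acquirer accepts any offer worth at least 0.97 times what the acquirer would get by proposing next round; and vice versa.
This gives x = 500 − 0.97y and y = 500 − 0.67x, where x and y are each side's share when it proposes.
Hence (1 − 0.97·0.67)x = 500(1 − 0.97), i.e. 0.3501·x = 15.
x ≈ 42.8449; the acquirer's share is 500 − x ≈ 457.1551.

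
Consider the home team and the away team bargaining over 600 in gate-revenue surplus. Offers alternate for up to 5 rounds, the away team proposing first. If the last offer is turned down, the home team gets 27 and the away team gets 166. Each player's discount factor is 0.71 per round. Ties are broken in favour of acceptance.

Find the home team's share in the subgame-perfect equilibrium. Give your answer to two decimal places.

Work backward from the last round.
Round 5 (the away team proposes): the home team gets 27 if talks fail, so the away team offers 27 and keeps 573.
Round 4 (the home team proposes): the away team can get 573 next round, worth 0.71 × 573 = 406.83 now, so the home team offers 406.83, keeping 193.17.
Round 3 (the away team proposes): the home team can get 193.17 next round, worth 0.71 × 193.17 = 137.1507 now. The away team offers 137.1507 and keeps 600 − 137.1507 = 462.8493.
Round 2 (the home team proposes): the away team can get 462.8493 next round, worth 0.71 × 462.8493 = 328.623003 now. The home team offers 328.623003 and keeps 600 − 328.623003 = 271.376997.
Round 1 (the away team proposes): the home team can get 271.376997 next round, worth 0.71 × 271.376997 = 192.67766787 now, so the away team offers 192.67766787, keeping 407.32233213.

192.68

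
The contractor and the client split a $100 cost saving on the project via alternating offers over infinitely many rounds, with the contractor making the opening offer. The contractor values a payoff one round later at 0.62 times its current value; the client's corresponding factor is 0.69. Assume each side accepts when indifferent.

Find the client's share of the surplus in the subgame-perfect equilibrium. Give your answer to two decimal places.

When the contractor proposes, the client accepts any offer worth at least 0.69 times what the client would get by proposing next round; and vice versa.
This gives x = 100 − 0.69y and y = 100 − 0.62x, where x and y are each side's share when it proposes.
Hence (1 − 0.69·0.62)x = 100(1 − 0.69), i.e. 0.5722·x = 31.
x ≈ 54.1769; the client's share is 100 − x ≈ 45.8231.

45.82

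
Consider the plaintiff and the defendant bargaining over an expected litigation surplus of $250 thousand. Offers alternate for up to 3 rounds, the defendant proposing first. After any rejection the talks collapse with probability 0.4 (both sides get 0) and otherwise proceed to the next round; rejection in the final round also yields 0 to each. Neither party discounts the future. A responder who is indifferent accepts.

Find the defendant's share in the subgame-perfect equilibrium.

190

Round 3 (the defendant proposes): rejection yields 0 for the plaintiff; the defendant offers 0 and keeps 250.
Round 2 (the plaintiff proposes): rejecting gives the defendant an expected 0.6 × 250 = 150; the plaintiff offers that and keeps 100.
Round 1 (the defendant proposes): rejecting gives the plaintiff an expected 0.6 × 100 = 60. The defendant offers 60 and keeps 250 − 60 = 190.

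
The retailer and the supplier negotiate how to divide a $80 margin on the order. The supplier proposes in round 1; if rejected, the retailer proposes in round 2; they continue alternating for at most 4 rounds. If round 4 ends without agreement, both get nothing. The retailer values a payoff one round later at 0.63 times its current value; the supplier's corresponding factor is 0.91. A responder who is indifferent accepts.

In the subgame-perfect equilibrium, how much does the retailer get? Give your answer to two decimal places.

Round 4 (the retailer proposes): rejection yields 0 for the supplier; the retailer offers 0 and keeps 80.
Round 3 (the supplier proposes): the retailer can get 80 next round, worth 0.63 × 80 = 50.4 now; the supplier offers that and keeps 29.6.
Round 2 (the retailer proposes): the supplier can get 29.6 next round, worth 0.91 × 29.6 = 26.936 now; the retailer offers that and keeps 53.064.
Round 1 (the supplier proposes): the retailer can get 53.064 next round, worth 0.63 × 53.064 = 33.43032 now. The supplier offers 33.43032 and keeps 80 − 33.43032 = 46.56968.

33.43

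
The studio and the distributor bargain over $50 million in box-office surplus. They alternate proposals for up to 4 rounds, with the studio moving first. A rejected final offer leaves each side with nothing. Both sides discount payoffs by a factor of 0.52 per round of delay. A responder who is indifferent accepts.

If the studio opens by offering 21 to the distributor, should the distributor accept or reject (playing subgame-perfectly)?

Accept

Round 4 (the distributor proposes): rejection yields 0 for the studio; the distributor offers 0 and keeps 50.
Round 3 (the studio proposes): the distributor can get 50 next round, worth 0.52 × 50 = 26 now; the studio offers that and keeps 24.
Round 2 (the distributor proposes): the studio can get 24 next round, worth 0.52 × 24 = 12.48 now; the distributor offers that and keeps 37.52.
So by rejecting in round 1, the distributor gets 37.52 next round, worth 0.52 × 37.52 = 19.5104 now.
Offer 21 ≥ 19.5104, so the distributor accepts.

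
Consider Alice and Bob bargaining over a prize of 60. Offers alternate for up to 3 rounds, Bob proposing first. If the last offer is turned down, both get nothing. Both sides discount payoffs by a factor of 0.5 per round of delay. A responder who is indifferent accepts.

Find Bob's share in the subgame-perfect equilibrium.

45

Round 3 (Bob proposes): Alice will accept anything ≥ 0, so Bob offers 0 and keeps 60.
Round 2 (Alice proposes): Bob can get 60 next round, worth 0.5 × 60 = 30 now, so Alice offers 30, keeping 30.
Round 1 (Bob proposes): Alice can get 30 next round, worth 0.5 × 30 = 15 now; Bob offers that and keeps 45.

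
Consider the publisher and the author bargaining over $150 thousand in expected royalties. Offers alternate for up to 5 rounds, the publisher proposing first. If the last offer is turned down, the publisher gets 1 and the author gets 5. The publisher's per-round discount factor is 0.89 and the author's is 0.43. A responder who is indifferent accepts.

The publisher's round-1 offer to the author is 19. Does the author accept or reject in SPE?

Round 5 (the publisher proposes): the author gets 5 if talks fail, so the publisher offers 5 and keeps 145.
Round 4 (the author proposes): the publisher can get 145 next round, worth 0.89 × 145 = 129.05 now, so the author offers 129.05, keeping 20.95.
Round 3 (the publisher proposes): the author can get 20.95 next round, worth 0.43 × 20.95 = 9.0085 now, so the publisher offers 9.0085, keeping 140.9915.
Round 2 (the author proposes): the publisher can get 140.9915 next round, worth 0.89 × 140.9915 = 125.482435 now, so the author offers 125.482435, keeping 24.517565.
So by rejecting in round 1, the author gets 24.517565 next round, worth 0.43 × 24.517565 = 10.54255295 now.
Offer 19 ≥ 10.54255295, so the author accepts.

Accept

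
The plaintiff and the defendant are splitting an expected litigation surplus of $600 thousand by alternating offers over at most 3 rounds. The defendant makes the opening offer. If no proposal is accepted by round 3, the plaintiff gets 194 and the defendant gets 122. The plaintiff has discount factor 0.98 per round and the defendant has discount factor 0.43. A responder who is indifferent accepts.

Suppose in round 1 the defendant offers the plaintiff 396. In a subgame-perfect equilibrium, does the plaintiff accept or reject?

Work out the plaintiff's continuation value if the offer is rejected.
Round 3 (the defendant proposes): the plaintiff gets 194 if talks fail, so the defendant offers 194 and keeps 406.
Round 2 (the plaintiff proposes): the defendant can get 406 next round, worth 0.43 × 406 = 174.58 now, so the plaintiff offers 174.58, keeping 425.42.
So by rejecting in round 1, the plaintiff gets 425.42 next round, worth 0.98 × 425.42 = 416.9116 now.
Offer 396 < 416.9116, so the plaintiff rejects.

Reject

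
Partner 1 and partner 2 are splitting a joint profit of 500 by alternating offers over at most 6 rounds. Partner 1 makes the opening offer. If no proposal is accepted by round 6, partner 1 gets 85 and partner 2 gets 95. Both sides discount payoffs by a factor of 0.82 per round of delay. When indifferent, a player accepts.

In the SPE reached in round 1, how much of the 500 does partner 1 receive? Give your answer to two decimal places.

Round 6 (partner 2 proposes): partner 1 gets 85 if talks fail, so partner 2 offers 85 and keeps 415.
Round 5 (partner 1 proposes): partner 2 can get 415 next round, worth 0.82 × 415 = 340.3 now. Partner 1 offers 340.3 and keeps 500 − 340.3 = 159.7.
Round 4 (partner 2 proposes): partner 1 can get 159.7 next round, worth 0.82 × 159.7 = 130.954 now. Partner 2 offers 130.954 and keeps 500 − 130.954 = 369.046.
Round 3 (partner 1 proposes): partner 2 can get 369.046 next round, worth 0.82 × 369.046 = 302.61772 now. Partner 1 offers 302.61772 and keeps 500 − 302.61772 = 197.38228.
Round 2 (partner 2 proposes): partner 1 can get 197.38228 next round, worth 0.82 × 197.38228 = 161.8534696 now. Partner 2 offers 161.8534696 and keeps 500 − 161.8534696 = 338.1465304.
Round 1 (partner 1 proposes): partner 2 can get 338.1465304 next round, worth 0.82 × 338.1465304 = 277.280154928 now. Partner 1 offers 277.280154928 and keeps 500 − 277.280154928 = 222.719845072.

222.72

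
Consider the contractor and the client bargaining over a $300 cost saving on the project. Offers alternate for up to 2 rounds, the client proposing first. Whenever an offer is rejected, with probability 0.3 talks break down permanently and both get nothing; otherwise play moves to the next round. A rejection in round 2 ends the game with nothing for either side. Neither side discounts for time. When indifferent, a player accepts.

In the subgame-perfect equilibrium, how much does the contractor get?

210

By backward induction:
Round 2 (the contractor proposes): the client will accept anything ≥ 0, so the contractor offers 0 and keeps 300.
Round 1 (the client proposes): rejecting gives the contractor an expected 0.7 × 300 = 210, so the client offers 210, keeping 90.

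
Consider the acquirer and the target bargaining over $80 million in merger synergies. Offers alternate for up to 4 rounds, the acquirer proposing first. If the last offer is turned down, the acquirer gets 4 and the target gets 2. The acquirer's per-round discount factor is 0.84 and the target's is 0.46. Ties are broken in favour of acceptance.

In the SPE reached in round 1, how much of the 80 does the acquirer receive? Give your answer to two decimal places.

60.60

Round 4 (the target proposes): the acquirer gets 4 if talks fail, so the target offers 4 and keeps 76.
Round 3 (the acquirer proposes): the target can get 76 next round, worth 0.46 × 76 = 34.96 now; the acquirer offers that and keeps 45.04.
Round 2 (the target proposes): the acquirer can get 45.04 next round, worth 0.84 × 45.04 = 37.8336 now, so the target offers 37.8336, keeping 42.1664.
Round 1 (the acquirer proposes): the target can get 42.1664 next round, worth 0.46 × 42.1664 = 19.396544 now. The acquirer offers 19.396544 and keeps 80 − 19.396544 = 60.603456.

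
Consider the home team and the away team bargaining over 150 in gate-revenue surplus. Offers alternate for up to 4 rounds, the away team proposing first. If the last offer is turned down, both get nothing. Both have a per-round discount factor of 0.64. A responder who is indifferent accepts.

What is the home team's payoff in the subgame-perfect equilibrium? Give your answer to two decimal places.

73.88

Round 4 (the home team proposes): the away team will accept anything ≥ 0, so the home team offers 0 and keeps 150.
Round 3 (the away team proposes): the home team can get 150 next round, worth 0.64 × 150 = 96 now, so the away team offers 96, keeping 54.
Round 2 (the home team proposes): the away team can get 54 next round, worth 0.64 × 54 = 34.56 now. The home team offers 34.56 and keeps 150 − 34.56 = 115.44.
Round 1 (the away team proposes): the home team can get 115.44 next round, worth 0.64 × 115.44 = 73.8816 now. The away team offers 73.8816 and keeps 150 − 73.8816 = 76.1184.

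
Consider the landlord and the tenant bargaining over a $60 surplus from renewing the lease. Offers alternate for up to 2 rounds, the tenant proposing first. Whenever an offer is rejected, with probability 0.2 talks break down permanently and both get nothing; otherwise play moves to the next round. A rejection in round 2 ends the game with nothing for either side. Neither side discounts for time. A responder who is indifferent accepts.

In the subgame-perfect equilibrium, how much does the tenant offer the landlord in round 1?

Round 2 (the landlord proposes): the tenant will accept anything ≥ 0, so the landlord offers 0 and keeps 60.
Round 1 (the tenant proposes): rejecting gives the landlord an expected 0.8 × 60 = 48, so the tenant offers 48, keeping 12.

48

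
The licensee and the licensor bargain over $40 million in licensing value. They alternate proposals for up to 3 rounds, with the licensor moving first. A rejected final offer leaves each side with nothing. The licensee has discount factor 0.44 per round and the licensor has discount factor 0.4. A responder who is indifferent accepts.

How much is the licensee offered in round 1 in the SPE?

10.56

By backward induction:
Round 3 (the licensor proposes): rejection yields 0 for the licensee; the licensor offers 0 and keeps 40.
Round 2 (the licensee proposes): the licensor can get 40 next round, worth 0.4 × 40 = 16 now; the licensee offers that and keeps 24.
Round 1 (the licensor proposes): the licensee can get 24 next round, worth 0.44 × 24 = 10.56 now; the licensor offers that and keeps 29.44.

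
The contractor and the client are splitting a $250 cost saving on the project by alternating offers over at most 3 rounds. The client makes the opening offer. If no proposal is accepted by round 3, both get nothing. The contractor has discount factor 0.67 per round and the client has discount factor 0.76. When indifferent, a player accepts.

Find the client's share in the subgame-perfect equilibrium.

209.8

Solve by backward induction from round 3.
Round 3 (the client proposes): rejection yields 0 for the contractor; the client offers 0 and keeps 250.
Round 2 (the contractor proposes): the client can get 250 next round, worth 0.76 × 250 = 190 now, so the contractor offers 190, keeping 60.
Round 1 (the client proposes): the contractor can get 60 next round, worth 0.67 × 60 = 40.2 now, so the client offers 40.2, keeping 209.8.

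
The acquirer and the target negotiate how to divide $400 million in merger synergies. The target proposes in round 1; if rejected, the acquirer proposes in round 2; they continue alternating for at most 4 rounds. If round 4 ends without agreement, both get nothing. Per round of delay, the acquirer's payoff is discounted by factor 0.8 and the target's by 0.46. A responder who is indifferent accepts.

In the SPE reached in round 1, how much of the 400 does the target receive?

Round 4 (the acquirer proposes): the target will accept anything ≥ 0, so the acquirer offers 0 and keeps 400.
Round 3 (the target proposes): the acquirer can get 400 next round, worth 0.8 × 400 = 320 now, so the target offers 320, keeping 80.
Round 2 (the acquirer proposes): the target can get 80 next round, worth 0.46 × 80 = 36.8 now; the acquirer offers that and keeps 363.2.
Round 1 (the target proposes): the acquirer can get 363.2 next round, worth 0.8 × 363.2 = 290.56 now; the target offers that and keeps 109.44.

109.44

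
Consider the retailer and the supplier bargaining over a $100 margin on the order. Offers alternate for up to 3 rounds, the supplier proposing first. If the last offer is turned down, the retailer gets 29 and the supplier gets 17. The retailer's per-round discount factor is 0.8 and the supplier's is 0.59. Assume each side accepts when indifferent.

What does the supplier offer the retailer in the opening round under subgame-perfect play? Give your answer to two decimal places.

46.49

Round 3 (the supplier proposes): the retailer gets 29 if talks fail, so the supplier offers 29 and keeps 71.
Round 2 (the retailer proposes): the supplier can get 71 next round, worth 0.59 × 71 = 41.89 now; the retailer offers that and keeps 58.11.
Round 1 (the supplier proposes): the retailer can get 58.11 next round, worth 0.8 × 58.11 = 46.488 now, so the supplier offers 46.488, keeping 53.512.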